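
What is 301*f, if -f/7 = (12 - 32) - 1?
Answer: 44247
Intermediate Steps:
f = 147 (f = -7*((12 - 32) - 1) = -7*(-20 - 1) = -7*(-21) = 147)
301*f = 301*147 = 44247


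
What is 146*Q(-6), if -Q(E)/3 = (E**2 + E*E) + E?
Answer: -28908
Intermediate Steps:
Q(E) = -6*E**2 - 3*E (Q(E) = -3*((E**2 + E*E) + E) = -3*((E**2 + E**2) + E) = -3*(2*E**2 + E) = -3*(E + 2*E**2) = -6*E**2 - 3*E)
146*Q(-6) = 146*(-3*(-6)*(1 + 2*(-6))) = 146*(-3*(-6)*(1 - 12)) = 146*(-3*(-6)*(-11)) = 146*(-198) = -28908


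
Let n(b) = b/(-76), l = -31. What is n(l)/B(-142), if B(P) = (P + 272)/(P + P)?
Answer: -2201/2470 ≈ -0.89109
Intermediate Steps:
B(P) = (272 + P)/(2*P) (B(P) = (272 + P)/((2*P)) = (272 + P)*(1/(2*P)) = (272 + P)/(2*P))
n(b) = -b/76 (n(b) = b*(-1/76) = -b/76)
n(l)/B(-142) = (-1/76*(-31))/(((½)*(272 - 142)/(-142))) = 31/(76*(((½)*(-1/142)*130))) = 31/(76*(-65/142)) = (31/76)*(-142/65) = -2201/2470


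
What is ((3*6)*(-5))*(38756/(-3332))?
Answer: 872010/833 ≈ 1046.8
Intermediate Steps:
((3*6)*(-5))*(38756/(-3332)) = (18*(-5))*(38756*(-1/3332)) = -90*(-9689/833) = 872010/833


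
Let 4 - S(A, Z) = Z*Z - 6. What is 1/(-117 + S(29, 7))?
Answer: -1/156 ≈ -0.0064103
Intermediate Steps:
S(A, Z) = 10 - Z² (S(A, Z) = 4 - (Z*Z - 6) = 4 - (Z² - 6) = 4 - (-6 + Z²) = 4 + (6 - Z²) = 10 - Z²)
1/(-117 + S(29, 7)) = 1/(-117 + (10 - 1*7²)) = 1/(-117 + (10 - 1*49)) = 1/(-117 + (10 - 49)) = 1/(-117 - 39) = 1/(-156) = -1/156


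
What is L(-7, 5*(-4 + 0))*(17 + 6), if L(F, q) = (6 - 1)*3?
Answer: 345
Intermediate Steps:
L(F, q) = 15 (L(F, q) = 5*3 = 15)
L(-7, 5*(-4 + 0))*(17 + 6) = 15*(17 + 6) = 15*23 = 345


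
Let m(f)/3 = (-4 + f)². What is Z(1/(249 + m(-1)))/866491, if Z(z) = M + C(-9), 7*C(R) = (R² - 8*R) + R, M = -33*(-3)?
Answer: 837/6065437 ≈ 0.00013799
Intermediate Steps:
M = 99
m(f) = 3*(-4 + f)²
C(R) = -R + R²/7 (C(R) = ((R² - 8*R) + R)/7 = (R² - 7*R)/7 = -R + R²/7)
Z(z) = 837/7 (Z(z) = 99 + (⅐)*(-9)*(-7 - 9) = 99 + (⅐)*(-9)*(-16) = 99 + 144/7 = 837/7)
Z(1/(249 + m(-1)))/866491 = (837/7)/866491 = (837/7)*(1/866491) = 837/6065437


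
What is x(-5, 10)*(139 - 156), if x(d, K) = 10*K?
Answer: -1700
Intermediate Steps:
x(-5, 10)*(139 - 156) = (10*10)*(139 - 156) = 100*(-17) = -1700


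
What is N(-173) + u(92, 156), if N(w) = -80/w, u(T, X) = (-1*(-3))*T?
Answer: 47828/173 ≈ 276.46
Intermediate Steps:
u(T, X) = 3*T
N(-173) + u(92, 156) = -80/(-173) + 3*92 = -80*(-1/173) + 276 = 80/173 + 276 = 47828/173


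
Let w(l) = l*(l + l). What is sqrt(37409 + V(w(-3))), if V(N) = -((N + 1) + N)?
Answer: 2*sqrt(9343) ≈ 193.32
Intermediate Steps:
w(l) = 2*l**2 (w(l) = l*(2*l) = 2*l**2)
V(N) = -1 - 2*N (V(N) = -((1 + N) + N) = -(1 + 2*N) = -1 - 2*N)
sqrt(37409 + V(w(-3))) = sqrt(37409 + (-1 - 4*(-3)**2)) = sqrt(37409 + (-1 - 4*9)) = sqrt(37409 + (-1 - 2*18)) = sqrt(37409 + (-1 - 36)) = sqrt(37409 - 37) = sqrt(37372) = 2*sqrt(9343)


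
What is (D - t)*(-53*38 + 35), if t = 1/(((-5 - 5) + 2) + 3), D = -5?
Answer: 47496/5 ≈ 9499.2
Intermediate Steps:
t = -1/5 (t = 1/((-10 + 2) + 3) = 1/(-8 + 3) = 1/(-5) = -1/5 ≈ -0.20000)
(D - t)*(-53*38 + 35) = (-5 - 1*(-1/5))*(-53*38 + 35) = (-5 + 1/5)*(-2014 + 35) = -24/5*(-1979) = 47496/5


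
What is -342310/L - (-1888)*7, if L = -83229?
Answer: 1100296774/83229 ≈ 13220.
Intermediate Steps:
-342310/L - (-1888)*7 = -342310/(-83229) - (-1888)*7 = -342310*(-1/83229) - 1*(-13216) = 342310/83229 + 13216 = 1100296774/83229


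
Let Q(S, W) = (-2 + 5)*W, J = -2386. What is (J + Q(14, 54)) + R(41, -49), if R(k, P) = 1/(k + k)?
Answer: -182367/82 ≈ -2224.0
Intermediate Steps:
R(k, P) = 1/(2*k)
Q(S, W) = 3*W
(J + Q(14, 54)) + R(41, -49) = (-2386 + 3*54) + (½)/41 = (-2386 + 162) + (½)*(1/41) = -2224 + 1/82 = -182367/82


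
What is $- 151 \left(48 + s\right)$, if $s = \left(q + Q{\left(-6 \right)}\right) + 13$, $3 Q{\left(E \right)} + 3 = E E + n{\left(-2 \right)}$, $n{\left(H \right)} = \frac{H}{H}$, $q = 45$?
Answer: $- \frac{53152}{3} \approx -17717.0$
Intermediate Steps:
$n{\left(H \right)} = 1$
$Q{\left(E \right)} = - \frac{2}{3} + \frac{E^{2}}{3}$ ($Q{\left(E \right)} = -1 + \frac{E E + 1}{3} = -1 + \frac{E^{2} + 1}{3} = -1 + \frac{1 + E^{2}}{3} = -1 + \left(\frac{1}{3} + \frac{E^{2}}{3}\right) = - \frac{2}{3} + \frac{E^{2}}{3}$)
$s = \frac{208}{3}$ ($s = \left(45 - \left(\frac{2}{3} - \frac{\left(-6\right)^{2}}{3}\right)\right) + 13 = \left(45 + \left(- \frac{2}{3} + \frac{1}{3} \cdot 36\right)\right) + 13 = \left(45 + \left(- \frac{2}{3} + 12\right)\right) + 13 = \left(45 + \frac{34}{3}\right) + 13 = \frac{169}{3} + 13 = \frac{208}{3} \approx 69.333$)
$- 151 \left(48 + s\right) = - 151 \left(48 + \frac{208}{3}\right) = \left(-151\right) \frac{352}{3} = - \frac{53152}{3}$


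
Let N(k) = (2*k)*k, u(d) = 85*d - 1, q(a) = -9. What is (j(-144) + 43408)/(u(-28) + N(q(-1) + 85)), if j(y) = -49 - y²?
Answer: 7541/3057 ≈ 2.4668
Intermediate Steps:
u(d) = -1 + 85*d
N(k) = 2*k²
(j(-144) + 43408)/(u(-28) + N(q(-1) + 85)) = ((-49 - 1*(-144)²) + 43408)/((-1 + 85*(-28)) + 2*(-9 + 85)²) = ((-49 - 1*20736) + 43408)/((-1 - 2380) + 2*76²) = ((-49 - 20736) + 43408)/(-2381 + 2*5776) = (-20785 + 43408)/(-2381 + 11552) = 22623/9171 = 22623*(1/9171) = 7541/3057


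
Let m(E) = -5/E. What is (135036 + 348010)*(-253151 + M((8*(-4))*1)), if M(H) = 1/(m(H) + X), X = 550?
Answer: -2152802374281858/17605 ≈ -1.2228e+11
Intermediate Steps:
M(H) = 1/(550 - 5/H) (M(H) = 1/(-5/H + 550) = 1/(550 - 5/H))
(135036 + 348010)*(-253151 + M((8*(-4))*1)) = (135036 + 348010)*(-253151 + ((8*(-4))*1)/(5*(-1 + 110*((8*(-4))*1)))) = 483046*(-253151 + (-32*1)/(5*(-1 + 110*(-32*1)))) = 483046*(-253151 + (⅕)*(-32)/(-1 + 110*(-32))) = 483046*(-253151 + (⅕)*(-32)/(-1 - 3520)) = 483046*(-253151 + (⅕)*(-32)/(-3521)) = 483046*(-253151 + (⅕)*(-32)*(-1/3521)) = 483046*(-253151 + 32/17605) = 483046*(-4456723323/17605) = -2152802374281858/17605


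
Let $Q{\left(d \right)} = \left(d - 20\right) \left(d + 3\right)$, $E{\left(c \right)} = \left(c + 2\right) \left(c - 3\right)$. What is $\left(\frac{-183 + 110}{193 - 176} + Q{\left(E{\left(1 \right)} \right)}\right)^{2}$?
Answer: $\frac{1570009}{289} \approx 5432.6$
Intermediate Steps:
$E{\left(c \right)} = \left(-3 + c\right) \left(2 + c\right)$ ($E{\left(c \right)} = \left(2 + c\right) \left(-3 + c\right) = \left(-3 + c\right) \left(2 + c\right)$)
$Q{\left(d \right)} = \left(-20 + d\right) \left(3 + d\right)$
$\left(\frac{-183 + 110}{193 - 176} + Q{\left(E{\left(1 \right)} \right)}\right)^{2} = \left(\frac{-183 + 110}{193 - 176} - \left(60 - \left(-6 + 1^{2} - 1\right)^{2} + 17 \left(-6 + 1^{2} - 1\right)\right)\right)^{2} = \left(- \frac{73}{17} - \left(60 - \left(-6 + 1 - 1\right)^{2} + 17 \left(-6 + 1 - 1\right)\right)\right)^{2} = \left(\left(-73\right) \frac{1}{17} - \left(-42 - 36\right)\right)^{2} = \left(- \frac{73}{17} + \left(-60 + 36 + 102\right)\right)^{2} = \left(- \frac{73}{17} + 78\right)^{2} = \left(\frac{1253}{17}\right)^{2} = \frac{1570009}{289}$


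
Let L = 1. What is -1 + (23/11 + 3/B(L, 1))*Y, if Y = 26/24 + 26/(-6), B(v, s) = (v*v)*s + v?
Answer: -1115/88 ≈ -12.670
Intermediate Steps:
B(v, s) = v + s*v**2 (B(v, s) = v**2*s + v = s*v**2 + v = v + s*v**2)
Y = -13/4 (Y = 26*(1/24) + 26*(-1/6) = 13/12 - 13/3 = -13/4 ≈ -3.2500)
-1 + (23/11 + 3/B(L, 1))*Y = -1 + (23/11 + 3/((1*(1 + 1*1))))*(-13/4) = -1 + (23*(1/11) + 3/((1*(1 + 1))))*(-13/4) = -1 + (23/11 + 3/((1*2)))*(-13/4) = -1 + (23/11 + 3/2)*(-13/4) = -1 + (79/22)*(-13/4) = -1 - 1027/88 = -1115/88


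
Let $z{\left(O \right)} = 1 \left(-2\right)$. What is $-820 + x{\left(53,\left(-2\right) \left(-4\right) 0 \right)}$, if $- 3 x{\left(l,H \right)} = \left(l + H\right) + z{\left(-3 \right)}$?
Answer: $-837$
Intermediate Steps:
$z{\left(O \right)} = -2$
$x{\left(l,H \right)} = \frac{2}{3} - \frac{H}{3} - \frac{l}{3}$ ($x{\left(l,H \right)} = - \frac{\left(l + H\right) - 2}{3} = - \frac{\left(H + l\right) - 2}{3} = - \frac{-2 + H + l}{3} = \frac{2}{3} - \frac{H}{3} - \frac{l}{3}$)
$-820 + x{\left(53,\left(-2\right) \left(-4\right) 0 \right)} = -820 - \left(17 + \frac{1}{3} \left(\left(-2\right) \left(-4\right)\right) 0\right) = -820 - \left(17 + \frac{1}{3} \cdot 8 \cdot 0\right) = -820 - 17 = -837$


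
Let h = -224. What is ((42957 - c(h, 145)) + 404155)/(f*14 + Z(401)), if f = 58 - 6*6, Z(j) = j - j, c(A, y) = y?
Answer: 446967/308 ≈ 1451.2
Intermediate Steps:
Z(j) = 0
f = 22 (f = 58 - 36 = 22)
((42957 - c(h, 145)) + 404155)/(f*14 + Z(401)) = ((42957 - 1*145) + 404155)/(22*14 + 0) = ((42957 - 145) + 404155)/(308 + 0) = (42812 + 404155)/308 = 446967*(1/308) = 446967/308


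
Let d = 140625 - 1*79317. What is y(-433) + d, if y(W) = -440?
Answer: 60868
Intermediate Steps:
d = 61308 (d = 140625 - 79317 = 61308)
y(-433) + d = -440 + 61308 = 60868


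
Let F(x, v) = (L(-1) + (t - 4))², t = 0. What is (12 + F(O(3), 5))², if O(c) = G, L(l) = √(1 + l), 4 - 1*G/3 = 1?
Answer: 784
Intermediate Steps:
G = 9 (G = 12 - 3*1 = 12 - 3 = 9)
O(c) = 9
F(x, v) = 16 (F(x, v) = (√(1 - 1) + (0 - 4))² = (√0 - 4)² = (0 - 4)² = (-4)² = 16)
(12 + F(O(3), 5))² = (12 + 16)² = 28² = 784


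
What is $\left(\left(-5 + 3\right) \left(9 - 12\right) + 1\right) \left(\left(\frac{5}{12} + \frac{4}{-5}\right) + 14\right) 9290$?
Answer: $\frac{5312951}{6} \approx 8.8549 \cdot 10^{5}$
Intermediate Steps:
$\left(\left(-5 + 3\right) \left(9 - 12\right) + 1\right) \left(\left(\frac{5}{12} + \frac{4}{-5}\right) + 14\right) 9290 = \left(\left(-2\right) \left(-3\right) + 1\right) \left(\left(5 \cdot \frac{1}{12} + 4 \left(- \frac{1}{5}\right)\right) + 14\right) 9290 = \left(6 + 1\right) \left(\left(\frac{5}{12} - \frac{4}{5}\right) + 14\right) 9290 = 7 \left(- \frac{23}{60} + 14\right) 9290 = 7 \cdot \frac{817}{60} \cdot 9290 = \frac{5719}{60} \cdot 9290 = \frac{5312951}{6}$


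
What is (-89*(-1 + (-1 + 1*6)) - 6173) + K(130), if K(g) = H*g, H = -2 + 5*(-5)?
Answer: -10039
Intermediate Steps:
H = -27 (H = -2 - 25 = -27)
K(g) = -27*g
(-89*(-1 + (-1 + 1*6)) - 6173) + K(130) = (-89*(-1 + (-1 + 1*6)) - 6173) - 27*130 = (-89*(-1 + (-1 + 6)) - 6173) - 3510 = (-89*(-1 + 5) - 6173) - 3510 = (-89*4 - 6173) - 3510 = (-356 - 6173) - 3510 = -6529 - 3510 = -10039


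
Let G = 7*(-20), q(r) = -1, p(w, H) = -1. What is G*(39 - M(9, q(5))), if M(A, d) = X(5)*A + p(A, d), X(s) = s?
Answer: 700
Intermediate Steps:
M(A, d) = -1 + 5*A (M(A, d) = 5*A - 1 = -1 + 5*A)
G = -140
G*(39 - M(9, q(5))) = -140*(39 - (-1 + 5*9)) = -140*(39 - (-1 + 45)) = -140*(39 - 1*44) = -140*(39 - 44) = -140*(-5) = 700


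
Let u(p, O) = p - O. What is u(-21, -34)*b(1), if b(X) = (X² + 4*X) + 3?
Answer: 104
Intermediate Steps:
b(X) = 3 + X² + 4*X
u(-21, -34)*b(1) = (-21 - 1*(-34))*(3 + 1² + 4*1) = (-21 + 34)*(3 + 1 + 4) = 13*8 = 104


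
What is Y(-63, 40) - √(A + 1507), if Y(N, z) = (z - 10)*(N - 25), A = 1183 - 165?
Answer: -2640 - 5*√101 ≈ -2690.3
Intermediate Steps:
A = 1018
Y(N, z) = (-25 + N)*(-10 + z) (Y(N, z) = (-10 + z)*(-25 + N) = (-25 + N)*(-10 + z))
Y(-63, 40) - √(A + 1507) = (250 - 25*40 - 10*(-63) - 63*40) - √(1018 + 1507) = (250 - 1000 + 630 - 2520) - √2525 = -2640 - 5*√101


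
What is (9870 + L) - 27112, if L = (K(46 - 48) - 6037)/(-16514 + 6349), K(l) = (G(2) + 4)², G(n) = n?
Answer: -175258929/10165 ≈ -17241.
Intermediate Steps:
K(l) = 36 (K(l) = (2 + 4)² = 6² = 36)
L = 6001/10165 (L = (36 - 6037)/(-16514 + 6349) = -6001/(-10165) = -6001*(-1/10165) = 6001/10165 ≈ 0.59036)
(9870 + L) - 27112 = (9870 + 6001/10165) - 27112 = 100334551/10165 - 27112 = -175258929/10165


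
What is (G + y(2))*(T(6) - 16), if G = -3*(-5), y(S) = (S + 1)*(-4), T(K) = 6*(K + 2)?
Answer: 96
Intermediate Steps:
T(K) = 12 + 6*K (T(K) = 6*(2 + K) = 12 + 6*K)
y(S) = -4 - 4*S (y(S) = (1 + S)*(-4) = -4 - 4*S)
G = 15
(G + y(2))*(T(6) - 16) = (15 + (-4 - 4*2))*((12 + 6*6) - 16) = (15 + (-4 - 8))*((12 + 36) - 16) = (15 - 12)*(48 - 16) = 3*32 = 96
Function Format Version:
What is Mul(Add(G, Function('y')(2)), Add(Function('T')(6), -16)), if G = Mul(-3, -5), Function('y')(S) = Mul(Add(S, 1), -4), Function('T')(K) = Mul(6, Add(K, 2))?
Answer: 96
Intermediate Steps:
Function('T')(K) = Add(12, Mul(6, K)) (Function('T')(K) = Mul(6, Add(2, K)) = Add(12, Mul(6, K)))
Function('y')(S) = Add(-4, Mul(-4, S)) (Function('y')(S) = Mul(Add(1, S), -4) = Add(-4, Mul(-4, S)))
G = 15
Mul(Add(G, Function('y')(2)), Add(Function('T')(6), -16)) = Mul(Add(15, Add(-4, Mul(-4, 2))), Add(Add(12, Mul(6, 6)), -16)) = Mul(Add(15, Add(-4, -8)), Add(Add(12, 36), -16)) = Mul(Add(15, -12), Add(48, -16)) = Mul(3, 32) = 96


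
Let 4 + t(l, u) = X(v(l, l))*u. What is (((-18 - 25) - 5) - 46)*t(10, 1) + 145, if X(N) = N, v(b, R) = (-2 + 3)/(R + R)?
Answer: 5163/10 ≈ 516.30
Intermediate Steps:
v(b, R) = 1/(2*R)
t(l, u) = -4 + u/(2*l) (t(l, u) = -4 + (1/(2*l))*u = -4 + u/(2*l))
(((-18 - 25) - 5) - 46)*t(10, 1) + 145 = (((-18 - 25) - 5) - 46)*(-4 + (½)*1/10) + 145 = ((-43 - 5) - 46)*(-4 + (½)*1*(⅒)) + 145 = (-48 - 46)*(-4 + 1/20) + 145 = -94*(-79/20) + 145 = 3713/10 + 145 = 5163/10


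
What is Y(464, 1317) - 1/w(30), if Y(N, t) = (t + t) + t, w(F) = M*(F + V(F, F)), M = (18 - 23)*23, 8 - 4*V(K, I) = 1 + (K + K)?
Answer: 30442459/7705 ≈ 3951.0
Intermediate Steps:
V(K, I) = 7/4 - K/2 (V(K, I) = 2 - (1 + (K + K))/4 = 2 - (1 + 2*K)/4 = 2 + (-1/4 - K/2) = 7/4 - K/2)
M = -115 (M = -5*23 = -115)
w(F) = -805/4 - 115*F/2 (w(F) = -115*(F + (7/4 - F/2)) = -115*(7/4 + F/2) = -805/4 - 115*F/2)
Y(N, t) = 3*t (Y(N, t) = 2*t + t = 3*t)
Y(464, 1317) - 1/w(30) = 3*1317 - 1/(-805/4 - 115/2*30) = 3951 - 1/(-805/4 - 1725) = 3951 - 1/(-7705/4) = 3951 - 1*(-4/7705) = 3951 + 4/7705 = 30442459/7705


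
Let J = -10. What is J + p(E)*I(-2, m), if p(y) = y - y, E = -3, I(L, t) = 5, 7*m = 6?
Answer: -10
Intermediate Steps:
m = 6/7 (m = (⅐)*6 = 6/7 ≈ 0.85714)
p(y) = 0
J + p(E)*I(-2, m) = -10 + 0*5 = -10 + 0 = -10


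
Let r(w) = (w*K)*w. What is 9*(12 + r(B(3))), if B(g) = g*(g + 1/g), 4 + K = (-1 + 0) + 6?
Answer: 1008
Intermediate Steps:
K = 1 (K = -4 + ((-1 + 0) + 6) = -4 + (-1 + 6) = -4 + 5 = 1)
r(w) = w**2 (r(w) = (w*1)*w = w*w = w**2)
9*(12 + r(B(3))) = 9*(12 + (1 + 3**2)**2) = 9*(12 + (1 + 9)**2) = 9*(12 + 10**2) = 9*(12 + 100) = 9*112 = 1008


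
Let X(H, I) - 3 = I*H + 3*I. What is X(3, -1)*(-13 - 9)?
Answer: 66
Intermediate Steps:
X(H, I) = 3 + 3*I + H*I (X(H, I) = 3 + (I*H + 3*I) = 3 + (H*I + 3*I) = 3 + (3*I + H*I) = 3 + 3*I + H*I)
X(3, -1)*(-13 - 9) = (3 + 3*(-1) + 3*(-1))*(-13 - 9) = (3 - 3 - 3)*(-22) = -3*(-22) = 66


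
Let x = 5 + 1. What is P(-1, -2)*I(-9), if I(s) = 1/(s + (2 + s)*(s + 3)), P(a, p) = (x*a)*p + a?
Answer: 1/3 ≈ 0.33333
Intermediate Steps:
x = 6
P(a, p) = a + 6*a*p (P(a, p) = (6*a)*p + a = 6*a*p + a = a + 6*a*p)
I(s) = 1/(s + (2 + s)*(3 + s))
P(-1, -2)*I(-9) = (-(1 + 6*(-2)))/(6 + (-9)**2 + 6*(-9)) = (-(1 - 12))/(6 + 81 - 54) = -1*(-11)/33 = 11*(1/33) = 1/3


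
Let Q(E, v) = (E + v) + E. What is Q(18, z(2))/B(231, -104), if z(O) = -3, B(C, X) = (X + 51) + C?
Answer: 33/178 ≈ 0.18539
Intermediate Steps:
B(C, X) = 51 + C + X (B(C, X) = (51 + X) + C = 51 + C + X)
Q(E, v) = v + 2*E
Q(18, z(2))/B(231, -104) = (-3 + 2*18)/(51 + 231 - 104) = (-3 + 36)/178 = 33*(1/178) = 33/178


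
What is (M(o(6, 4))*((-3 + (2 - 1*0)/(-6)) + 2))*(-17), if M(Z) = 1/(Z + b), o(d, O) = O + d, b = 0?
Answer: 34/15 ≈ 2.2667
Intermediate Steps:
M(Z) = 1/Z (M(Z) = 1/(Z + 0) = 1/Z)
(M(o(6, 4))*((-3 + (2 - 1*0)/(-6)) + 2))*(-17) = (((-3 + (2 - 1*0)/(-6)) + 2)/(4 + 6))*(-17) = (((-3 + (2 + 0)*(-⅙)) + 2)/10)*(-17) = (((-3 + 2*(-⅙)) + 2)/10)*(-17) = (((-3 - ⅓) + 2)/10)*(-17) = ((-10/3 + 2)/10)*(-17) = ((⅒)*(-4/3))*(-17) = -2/15*(-17) = 34/15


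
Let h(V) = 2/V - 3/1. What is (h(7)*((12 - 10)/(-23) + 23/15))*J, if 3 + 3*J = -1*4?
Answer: 9481/1035 ≈ 9.1604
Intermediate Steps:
J = -7/3 (J = -1 + (-1*4)/3 = -1 + (⅓)*(-4) = -1 - 4/3 = -7/3 ≈ -2.3333)
h(V) = -3 + 2/V (h(V) = 2/V - 3*1 = 2/V - 3 = -3 + 2/V)
(h(7)*((12 - 10)/(-23) + 23/15))*J = ((-3 + 2/7)*((12 - 10)/(-23) + 23/15))*(-7/3) = ((-3 + 2*(⅐))*(2*(-1/23) + 23*(1/15)))*(-7/3) = ((-3 + 2/7)*(-2/23 + 23/15))*(-7/3) = -19/7*499/345*(-7/3) = -9481/2415*(-7/3) = 9481/1035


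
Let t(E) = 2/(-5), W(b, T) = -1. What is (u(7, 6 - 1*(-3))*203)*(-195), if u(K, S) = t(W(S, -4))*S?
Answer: 142506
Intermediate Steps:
t(E) = -2/5 (t(E) = 2*(-1/5) = -2/5)
u(K, S) = -2*S/5
(u(7, 6 - 1*(-3))*203)*(-195) = (-2*(6 - 1*(-3))/5*203)*(-195) = (-2*(6 + 3)/5*203)*(-195) = (-2/5*9*203)*(-195) = -18/5*203*(-195) = -3654/5*(-195) = 142506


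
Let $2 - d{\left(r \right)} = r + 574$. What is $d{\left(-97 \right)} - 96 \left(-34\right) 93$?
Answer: $303077$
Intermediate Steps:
$d{\left(r \right)} = -572 - r$ ($d{\left(r \right)} = 2 - \left(r + 574\right) = 2 - \left(574 + r\right) = -572 - r$)
$d{\left(-97 \right)} - 96 \left(-34\right) 93 = \left(-572 - -97\right) - 96 \left(-34\right) 93 = \left(-572 + 97\right) - \left(-3264\right) 93 = -475 - -303552 = -475 + 303552 = 303077$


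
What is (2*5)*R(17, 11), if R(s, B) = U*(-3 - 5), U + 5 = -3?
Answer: 640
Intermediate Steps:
U = -8 (U = -5 - 3 = -8)
R(s, B) = 64 (R(s, B) = -8*(-3 - 5) = -8*(-8) = 64)
(2*5)*R(17, 11) = (2*5)*64 = 10*64 = 640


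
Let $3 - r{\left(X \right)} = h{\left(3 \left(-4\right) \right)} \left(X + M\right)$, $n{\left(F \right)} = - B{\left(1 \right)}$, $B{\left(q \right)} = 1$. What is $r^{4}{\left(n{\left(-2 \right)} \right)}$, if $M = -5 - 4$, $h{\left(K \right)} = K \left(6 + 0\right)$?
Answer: $264287499921$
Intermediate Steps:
$h{\left(K \right)} = 6 K$ ($h{\left(K \right)} = K 6 = 6 K$)
$M = -9$
$n{\left(F \right)} = -1$ ($n{\left(F \right)} = \left(-1\right) 1 = -1$)
$r{\left(X \right)} = -645 + 72 X$ ($r{\left(X \right)} = 3 - 6 \cdot 3 \left(-4\right) \left(X - 9\right) = 3 - 6 \left(-12\right) \left(-9 + X\right) = 3 - - 72 \left(-9 + X\right) = 3 - \left(648 - 72 X\right) = 3 + \left(-648 + 72 X\right) = -645 + 72 X$)
$r^{4}{\left(n{\left(-2 \right)} \right)} = \left(-645 + 72 \left(-1\right)\right)^{4} = \left(-645 - 72\right)^{4} = \left(-717\right)^{4} = 264287499921$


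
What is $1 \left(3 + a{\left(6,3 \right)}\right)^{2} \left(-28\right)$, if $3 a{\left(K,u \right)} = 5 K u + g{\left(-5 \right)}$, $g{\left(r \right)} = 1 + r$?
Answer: $- \frac{252700}{9} \approx -28078.0$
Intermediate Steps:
$a{\left(K,u \right)} = - \frac{4}{3} + \frac{5 K u}{3}$ ($a{\left(K,u \right)} = \frac{5 K u + \left(1 - 5\right)}{3} = \frac{5 K u - 4}{3} = \frac{-4 + 5 K u}{3} = - \frac{4}{3} + \frac{5 K u}{3}$)
$1 \left(3 + a{\left(6,3 \right)}\right)^{2} \left(-28\right) = 1 \left(3 - \left(\frac{4}{3} - 30\right)\right)^{2} \left(-28\right) = 1 \left(3 + \left(- \frac{4}{3} + 30\right)\right)^{2} \left(-28\right) = 1 \left(3 + \frac{86}{3}\right)^{2} \left(-28\right) = 1 \left(\frac{95}{3}\right)^{2} \left(-28\right) = 1 \cdot \frac{9025}{9} \left(-28\right) = \frac{9025}{9} \left(-28\right) = - \frac{252700}{9}$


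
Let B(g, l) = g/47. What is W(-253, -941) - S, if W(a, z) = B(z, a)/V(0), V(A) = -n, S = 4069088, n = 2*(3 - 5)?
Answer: -764989485/188 ≈ -4.0691e+6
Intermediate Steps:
n = -4 (n = 2*(-2) = -4)
B(g, l) = g/47 (B(g, l) = g*(1/47) = g/47)
V(A) = 4 (V(A) = -1*(-4) = 4)
W(a, z) = z/188 (W(a, z) = (z/47)/4 = (z/47)*(¼) = z/188)
W(-253, -941) - S = (1/188)*(-941) - 1*4069088 = -941/188 - 4069088 = -764989485/188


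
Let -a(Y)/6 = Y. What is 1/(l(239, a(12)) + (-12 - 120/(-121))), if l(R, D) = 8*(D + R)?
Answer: 121/160324 ≈ 0.00075472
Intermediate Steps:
a(Y) = -6*Y
l(R, D) = 8*D + 8*R
1/(l(239, a(12)) + (-12 - 120/(-121))) = 1/((8*(-6*12) + 8*239) + (-12 - 120/(-121))) = 1/((8*(-72) + 1912) + (-12 - 120*(-1/121))) = 1/((-576 + 1912) + (-12 + 120/121)) = 1/(1336 - 1332/121) = 1/(160324/121) = 121/160324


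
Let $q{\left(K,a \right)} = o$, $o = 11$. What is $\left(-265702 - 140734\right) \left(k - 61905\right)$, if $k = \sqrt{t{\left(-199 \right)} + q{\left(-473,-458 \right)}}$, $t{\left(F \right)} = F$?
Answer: $25160420580 - 812872 i \sqrt{47} \approx 2.516 \cdot 10^{10} - 5.5728 \cdot 10^{6} i$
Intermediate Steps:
$q{\left(K,a \right)} = 11$
$k = 2 i \sqrt{47}$ ($k = \sqrt{-199 + 11} = \sqrt{-188} = 2 i \sqrt{47} \approx 13.711 i$)
$\left(-265702 - 140734\right) \left(k - 61905\right) = \left(-265702 - 140734\right) \left(2 i \sqrt{47} - 61905\right) = - 406436 \left(-61905 + 2 i \sqrt{47}\right) = 25160420580 - 812872 i \sqrt{47}$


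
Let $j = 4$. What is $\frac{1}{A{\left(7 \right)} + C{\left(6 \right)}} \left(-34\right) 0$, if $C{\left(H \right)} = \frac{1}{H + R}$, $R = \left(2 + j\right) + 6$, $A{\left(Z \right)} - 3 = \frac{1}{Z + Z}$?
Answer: $0$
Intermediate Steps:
$A{\left(Z \right)} = 3 + \frac{1}{2 Z}$ ($A{\left(Z \right)} = 3 + \frac{1}{Z + Z} = 3 + \frac{1}{2 Z}$)
$R = 12$ ($R = \left(2 + 4\right) + 6 = 6 + 6 = 12$)
$C{\left(H \right)} = \frac{1}{12 + H}$ ($C{\left(H \right)} = \frac{1}{H + 12} = \frac{1}{12 + H}$)
$\frac{1}{A{\left(7 \right)} + C{\left(6 \right)}} \left(-34\right) 0 = \frac{1}{\left(3 + \frac{1}{2 \cdot 7}\right) + \frac{1}{12 + 6}} \left(-34\right) 0 = \frac{1}{\left(3 + \frac{1}{2} \cdot \frac{1}{7}\right) + \frac{1}{18}} \left(-34\right) 0 = \frac{1}{\left(3 + \frac{1}{14}\right) + \frac{1}{18}} \left(-34\right) 0 = \frac{1}{\frac{43}{14} + \frac{1}{18}} \left(-34\right) 0 = \frac{1}{\frac{197}{63}} \left(-34\right) 0 = \frac{63}{197} \left(-34\right) 0 = \left(- \frac{2142}{197}\right) 0 = 0$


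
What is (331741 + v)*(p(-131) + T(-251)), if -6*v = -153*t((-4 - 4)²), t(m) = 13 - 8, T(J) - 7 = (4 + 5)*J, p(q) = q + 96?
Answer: -1517966519/2 ≈ -7.5898e+8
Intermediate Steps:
p(q) = 96 + q
T(J) = 7 + 9*J (T(J) = 7 + (4 + 5)*J = 7 + 9*J)
t(m) = 5
v = 255/2 (v = -(-51)*5/2 = -⅙*(-765) = 255/2 ≈ 127.50)
(331741 + v)*(p(-131) + T(-251)) = (331741 + 255/2)*((96 - 131) + (7 + 9*(-251))) = 663737*(-35 + (7 - 2259))/2 = 663737*(-35 - 2252)/2 = (663737/2)*(-2287) = -1517966519/2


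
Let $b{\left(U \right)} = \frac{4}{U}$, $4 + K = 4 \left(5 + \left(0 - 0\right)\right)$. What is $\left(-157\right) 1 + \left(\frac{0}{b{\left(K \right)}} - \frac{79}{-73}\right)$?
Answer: $- \frac{11382}{73} \approx -155.92$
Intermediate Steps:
$K = 16$ ($K = -4 + 4 \left(5 + \left(0 - 0\right)\right) = -4 + 4 \left(5 + \left(0 + 0\right)\right) = -4 + 4 \left(5 + 0\right) = -4 + 4 \cdot 5 = -4 + 20 = 16$)
$\left(-157\right) 1 + \left(\frac{0}{b{\left(K \right)}} - \frac{79}{-73}\right) = \left(-157\right) 1 + \left(\frac{0}{4 \cdot \frac{1}{16}} - \frac{79}{-73}\right) = -157 + \left(\frac{0}{4 \cdot \frac{1}{16}} - - \frac{79}{73}\right) = -157 + \left(0 \frac{1}{\frac{1}{4}} + \frac{79}{73}\right) = -157 + \left(0 \cdot 4 + \frac{79}{73}\right) = -157 + \left(0 + \frac{79}{73}\right) = -157 + \frac{79}{73} = - \frac{11382}{73}$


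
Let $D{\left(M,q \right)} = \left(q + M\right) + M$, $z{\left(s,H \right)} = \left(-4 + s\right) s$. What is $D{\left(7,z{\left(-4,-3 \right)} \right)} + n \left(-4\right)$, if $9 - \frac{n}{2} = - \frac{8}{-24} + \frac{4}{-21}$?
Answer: $- \frac{174}{7} \approx -24.857$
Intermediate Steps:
$z{\left(s,H \right)} = s \left(-4 + s\right)$
$D{\left(M,q \right)} = q + 2 M$ ($D{\left(M,q \right)} = \left(M + q\right) + M = q + 2 M$)
$n = \frac{124}{7}$ ($n = 18 - 2 \left(- \frac{8}{-24} + \frac{4}{-21}\right) = 18 - 2 \left(\left(-8\right) \left(- \frac{1}{24}\right) + 4 \left(- \frac{1}{21}\right)\right) = 18 - 2 \left(\frac{1}{3} - \frac{4}{21}\right) = 18 - \frac{2}{7} = \frac{124}{7} \approx 17.714$)
$D{\left(7,z{\left(-4,-3 \right)} \right)} + n \left(-4\right) = \left(- 4 \left(-4 - 4\right) + 2 \cdot 7\right) + \frac{124}{7} \left(-4\right) = \left(\left(-4\right) \left(-8\right) + 14\right) - \frac{496}{7} = \left(32 + 14\right) - \frac{496}{7} = 46 - \frac{496}{7} = - \frac{174}{7}$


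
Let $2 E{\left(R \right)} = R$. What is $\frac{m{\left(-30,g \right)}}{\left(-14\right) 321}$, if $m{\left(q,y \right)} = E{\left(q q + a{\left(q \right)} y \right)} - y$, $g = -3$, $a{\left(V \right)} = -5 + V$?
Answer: $- \frac{337}{2996} \approx -0.11248$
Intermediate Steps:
$E{\left(R \right)} = \frac{R}{2}$
$m{\left(q,y \right)} = \frac{q^{2}}{2} - y + \frac{y \left(-5 + q\right)}{2}$ ($m{\left(q,y \right)} = \frac{q q + \left(-5 + q\right) y}{2} - y = \frac{q^{2} + y \left(-5 + q\right)}{2} - y = \left(\frac{q^{2}}{2} + \frac{y \left(-5 + q\right)}{2}\right) - y = \frac{q^{2}}{2} - y + \frac{y \left(-5 + q\right)}{2}$)
$\frac{m{\left(-30,g \right)}}{\left(-14\right) 321} = \frac{\frac{\left(-30\right)^{2}}{2} - - \frac{21}{2} + \frac{1}{2} \left(-30\right) \left(-3\right)}{\left(-14\right) 321} = \frac{\frac{1}{2} \cdot 900 + \frac{21}{2} + 45}{-4494} = \left(450 + \frac{21}{2} + 45\right) \left(- \frac{1}{4494}\right) = \frac{1011}{2} \left(- \frac{1}{4494}\right) = - \frac{337}{2996}$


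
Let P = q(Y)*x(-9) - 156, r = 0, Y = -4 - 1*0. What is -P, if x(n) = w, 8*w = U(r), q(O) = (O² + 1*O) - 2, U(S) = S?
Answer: 156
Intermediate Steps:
Y = -4 (Y = -4 + 0 = -4)
q(O) = -2 + O + O² (q(O) = (O² + O) - 2 = (O + O²) - 2 = -2 + O + O²)
w = 0 (w = (⅛)*0 = 0)
x(n) = 0
P = -156 (P = (-2 - 4 + (-4)²)*0 - 156 = (-2 - 4 + 16)*0 - 156 = 10*0 - 156 = 0 - 156 = -156)
-P = -1*(-156) = 156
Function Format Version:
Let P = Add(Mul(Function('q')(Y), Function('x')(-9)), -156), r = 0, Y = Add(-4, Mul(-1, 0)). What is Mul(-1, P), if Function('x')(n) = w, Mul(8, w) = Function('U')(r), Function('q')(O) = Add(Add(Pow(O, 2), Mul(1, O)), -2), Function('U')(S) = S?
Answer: 156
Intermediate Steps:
Y = -4 (Y = Add(-4, 0) = -4)
Function('q')(O) = Add(-2, O, Pow(O, 2)) (Function('q')(O) = Add(Add(Pow(O, 2), O), -2) = Add(Add(O, Pow(O, 2)), -2) = Add(-2, O, Pow(O, 2)))
w = 0 (w = Mul(Rational(1, 8), 0) = 0)
Function('x')(n) = 0
P = -156 (P = Add(Mul(Add(-2, -4, Pow(-4, 2)), 0), -156) = Add(Mul(Add(-2, -4, 16), 0), -156) = Add(Mul(10, 0), -156) = Add(0, -156) = -156)
Mul(-1, P) = Mul(-1, -156) = 156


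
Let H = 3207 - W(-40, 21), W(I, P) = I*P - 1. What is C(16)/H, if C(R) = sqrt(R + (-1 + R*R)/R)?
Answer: sqrt(511)/16192 ≈ 0.0013961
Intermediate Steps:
W(I, P) = -1 + I*P
H = 4048 (H = 3207 - (-1 - 40*21) = 3207 - (-1 - 840) = 3207 - 1*(-841) = 3207 + 841 = 4048)
C(R) = sqrt(R + (-1 + R**2)/R)
C(16)/H = sqrt(-1/16 + 2*16)/4048 = sqrt(-1*1/16 + 32)*(1/4048) = sqrt(-1/16 + 32)*(1/4048) = sqrt(511/16)*(1/4048) = (sqrt(511)/4)*(1/4048) = sqrt(511)/16192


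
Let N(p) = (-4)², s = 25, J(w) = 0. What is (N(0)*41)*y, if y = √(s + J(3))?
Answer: 3280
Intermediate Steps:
N(p) = 16
y = 5 (y = √(25 + 0) = √25 = 5)
(N(0)*41)*y = (16*41)*5 = 656*5 = 3280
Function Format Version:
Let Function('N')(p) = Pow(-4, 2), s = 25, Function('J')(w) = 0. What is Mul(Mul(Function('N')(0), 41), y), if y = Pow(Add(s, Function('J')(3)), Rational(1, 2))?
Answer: 3280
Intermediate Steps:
Function('N')(p) = 16
y = 5 (y = Pow(Add(25, 0), Rational(1, 2)) = Pow(25, Rational(1, 2)) = 5)
Mul(Mul(Function('N')(0), 41), y) = Mul(Mul(16, 41), 5) = Mul(656, 5) = 3280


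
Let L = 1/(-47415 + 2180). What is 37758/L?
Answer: -1707983130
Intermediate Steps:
L = -1/45235 (L = 1/(-45235) = -1/45235 ≈ -2.2107e-5)
37758/L = 37758/(-1/45235) = 37758*(-45235) = -1707983130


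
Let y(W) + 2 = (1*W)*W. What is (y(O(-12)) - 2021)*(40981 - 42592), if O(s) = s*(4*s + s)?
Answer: -831883347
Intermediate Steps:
O(s) = 5*s² (O(s) = s*(5*s) = 5*s²)
y(W) = -2 + W² (y(W) = -2 + (1*W)*W = -2 + W*W = -2 + W²)
(y(O(-12)) - 2021)*(40981 - 42592) = ((-2 + (5*(-12)²)²) - 2021)*(40981 - 42592) = ((-2 + (5*144)²) - 2021)*(-1611) = ((-2 + 720²) - 2021)*(-1611) = ((-2 + 518400) - 2021)*(-1611) = (518398 - 2021)*(-1611) = 516377*(-1611) = -831883347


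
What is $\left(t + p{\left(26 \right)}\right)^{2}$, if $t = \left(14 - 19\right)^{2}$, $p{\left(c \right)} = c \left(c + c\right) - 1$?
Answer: $1893376$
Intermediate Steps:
$p{\left(c \right)} = -1 + 2 c^{2}$ ($p{\left(c \right)} = c 2 c - 1 = 2 c^{2} - 1 = -1 + 2 c^{2}$)
$t = 25$ ($t = \left(-5\right)^{2} = 25$)
$\left(t + p{\left(26 \right)}\right)^{2} = \left(25 - \left(1 - 2 \cdot 26^{2}\right)\right)^{2} = \left(25 + \left(-1 + 2 \cdot 676\right)\right)^{2} = \left(25 + \left(-1 + 1352\right)\right)^{2} = \left(25 + 1351\right)^{2} = 1376^{2} = 1893376$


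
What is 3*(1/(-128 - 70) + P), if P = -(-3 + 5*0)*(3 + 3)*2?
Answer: 7127/66 ≈ 107.98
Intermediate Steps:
P = 36 (P = -(-3 + 0)*6*2 = -(-3)*6*2 = -1*(-18)*2 = 18*2 = 36)
3*(1/(-128 - 70) + P) = 3*(1/(-128 - 70) + 36) = 3*(1/(-198) + 36) = 3*(-1/198 + 36) = 3*(7127/198) = 7127/66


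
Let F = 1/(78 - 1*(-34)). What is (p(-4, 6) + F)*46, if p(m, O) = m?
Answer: -10281/56 ≈ -183.59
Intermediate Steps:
F = 1/112 (F = 1/(78 + 34) = 1/112 ≈ 0.0089286)
(p(-4, 6) + F)*46 = (-4 + 1/112)*46 = -447/112*46 = -10281/56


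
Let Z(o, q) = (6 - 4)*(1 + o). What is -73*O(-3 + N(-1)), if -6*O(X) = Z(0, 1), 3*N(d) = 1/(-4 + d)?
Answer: 73/3 ≈ 24.333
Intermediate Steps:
N(d) = 1/(3*(-4 + d))
Z(o, q) = 2 + 2*o (Z(o, q) = 2*(1 + o) = 2 + 2*o)
O(X) = -⅓ (O(X) = -(2 + 2*0)/6 = -(2 + 0)/6 = -⅙*2 = -⅓)
-73*O(-3 + N(-1)) = -73*(-⅓) = 73/3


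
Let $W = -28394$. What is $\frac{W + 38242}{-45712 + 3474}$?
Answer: $- \frac{4924}{21119} \approx -0.23316$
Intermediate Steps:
$\frac{W + 38242}{-45712 + 3474} = \frac{-28394 + 38242}{-45712 + 3474} = \frac{9848}{-42238} = 9848 \left(- \frac{1}{42238}\right) = - \frac{4924}{21119}$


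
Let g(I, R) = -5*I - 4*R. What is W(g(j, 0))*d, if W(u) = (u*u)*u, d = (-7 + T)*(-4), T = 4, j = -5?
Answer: 187500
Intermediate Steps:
d = 12 (d = (-7 + 4)*(-4) = -3*(-4) = 12)
W(u) = u³ (W(u) = u²*u = u³)
W(g(j, 0))*d = (-5*(-5) - 4*0)³*12 = (25 + 0)³*12 = 25³*12 = 15625*12 = 187500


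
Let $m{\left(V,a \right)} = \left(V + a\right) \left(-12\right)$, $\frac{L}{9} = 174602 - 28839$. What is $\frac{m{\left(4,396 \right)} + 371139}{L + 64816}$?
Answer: $\frac{19281}{72457} \approx 0.2661$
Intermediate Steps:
$L = 1311867$ ($L = 9 \left(174602 - 28839\right) = 9 \cdot 145763 = 1311867$)
$m{\left(V,a \right)} = - 12 V - 12 a$
$\frac{m{\left(4,396 \right)} + 371139}{L + 64816} = \frac{\left(\left(-12\right) 4 - 4752\right) + 371139}{1311867 + 64816} = \frac{\left(-48 - 4752\right) + 371139}{1376683} = \left(-4800 + 371139\right) \frac{1}{1376683} = 366339 \cdot \frac{1}{1376683} = \frac{19281}{72457}$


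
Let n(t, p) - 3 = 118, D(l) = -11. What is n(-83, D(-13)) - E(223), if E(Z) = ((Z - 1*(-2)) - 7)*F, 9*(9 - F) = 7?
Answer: -15043/9 ≈ -1671.4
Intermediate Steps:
F = 74/9 (F = 9 - ⅑*7 = 9 - 7/9 = 74/9 ≈ 8.2222)
n(t, p) = 121 (n(t, p) = 3 + 118 = 121)
E(Z) = -370/9 + 74*Z/9 (E(Z) = ((Z - 1*(-2)) - 7)*(74/9) = ((Z + 2) - 7)*(74/9) = ((2 + Z) - 7)*(74/9) = (-5 + Z)*(74/9) = -370/9 + 74*Z/9)
n(-83, D(-13)) - E(223) = 121 - (-370/9 + (74/9)*223) = 121 - (-370/9 + 16502/9) = 121 - 1*16132/9 = 121 - 16132/9 = -15043/9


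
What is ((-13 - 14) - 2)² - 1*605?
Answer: 236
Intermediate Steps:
((-13 - 14) - 2)² - 1*605 = (-27 - 2)² - 605 = (-29)² - 605 = 841 - 605 = 236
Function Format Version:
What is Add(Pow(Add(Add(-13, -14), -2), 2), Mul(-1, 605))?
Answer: 236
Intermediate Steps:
Add(Pow(Add(Add(-13, -14), -2), 2), Mul(-1, 605)) = Add(Pow(Add(-27, -2), 2), -605) = Add(Pow(-29, 2), -605) = Add(841, -605) = 236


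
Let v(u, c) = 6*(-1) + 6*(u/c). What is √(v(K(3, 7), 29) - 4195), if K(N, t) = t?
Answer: I*√3531823/29 ≈ 64.804*I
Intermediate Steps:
v(u, c) = -6 + 6*u/c
√(v(K(3, 7), 29) - 4195) = √((-6 + 6*7/29) - 4195) = √((-6 + 6*7*(1/29)) - 4195) = √((-6 + 42/29) - 4195) = √(-132/29 - 4195) = √(-121787/29) = I*√3531823/29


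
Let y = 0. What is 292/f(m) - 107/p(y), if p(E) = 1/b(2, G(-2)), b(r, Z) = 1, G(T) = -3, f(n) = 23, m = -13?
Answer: -2169/23 ≈ -94.304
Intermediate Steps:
p(E) = 1 (p(E) = 1/1 = 1)
292/f(m) - 107/p(y) = 292/23 - 107/1 = 292*(1/23) - 107*1 = 292/23 - 107 = -2169/23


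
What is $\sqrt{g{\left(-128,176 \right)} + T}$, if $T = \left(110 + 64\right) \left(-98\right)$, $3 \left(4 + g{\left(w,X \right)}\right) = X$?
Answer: $\frac{4 i \sqrt{9561}}{3} \approx 130.37 i$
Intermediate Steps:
$g{\left(w,X \right)} = -4 + \frac{X}{3}$
$T = -17052$ ($T = 174 \left(-98\right) = -17052$)
$\sqrt{g{\left(-128,176 \right)} + T} = \sqrt{\left(-4 + \frac{1}{3} \cdot 176\right) - 17052} = \sqrt{\left(-4 + \frac{176}{3}\right) - 17052} = \sqrt{\frac{164}{3} - 17052} = \sqrt{- \frac{50992}{3}} = \frac{4 i \sqrt{9561}}{3}$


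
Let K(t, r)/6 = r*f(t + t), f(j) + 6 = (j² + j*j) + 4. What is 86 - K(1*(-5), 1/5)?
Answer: -758/5 ≈ -151.60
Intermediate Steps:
f(j) = -2 + 2*j² (f(j) = -6 + ((j² + j*j) + 4) = -6 + ((j² + j²) + 4) = -6 + (2*j² + 4) = -6 + (4 + 2*j²) = -2 + 2*j²)
K(t, r) = 6*r*(-2 + 8*t²) (K(t, r) = 6*(r*(-2 + 2*(t + t)²)) = 6*(r*(-2 + 2*(2*t)²)) = 6*(r*(-2 + 2*(4*t²))) = 6*(r*(-2 + 8*t²)) = 6*r*(-2 + 8*t²))
86 - K(1*(-5), 1/5) = 86 - 12*(-1 + 4*(1*(-5))²)/5 = 86 - 12*(-1 + 4*(-5)²)/5 = 86 - 12*(-1 + 4*25)/5 = 86 - 12*(-1 + 100)/5 = 86 - 12*99/5 = 86 - 1*1188/5 = 86 - 1188/5 = -758/5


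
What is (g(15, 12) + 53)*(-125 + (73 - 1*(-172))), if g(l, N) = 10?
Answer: 7560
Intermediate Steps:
(g(15, 12) + 53)*(-125 + (73 - 1*(-172))) = (10 + 53)*(-125 + (73 - 1*(-172))) = 63*(-125 + (73 + 172)) = 63*(-125 + 245) = 63*120 = 7560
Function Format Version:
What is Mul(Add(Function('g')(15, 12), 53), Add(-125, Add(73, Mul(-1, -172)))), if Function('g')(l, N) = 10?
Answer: 7560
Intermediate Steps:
Mul(Add(Function('g')(15, 12), 53), Add(-125, Add(73, Mul(-1, -172)))) = Mul(Add(10, 53), Add(-125, Add(73, Mul(-1, -172)))) = Mul(63, Add(-125, Add(73, 172))) = Mul(63, Add(-125, 245)) = Mul(63, 120) = 7560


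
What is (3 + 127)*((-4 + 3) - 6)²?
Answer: 6370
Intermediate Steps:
(3 + 127)*((-4 + 3) - 6)² = 130*(-1 - 6)² = 130*(-7)² = 130*49 = 6370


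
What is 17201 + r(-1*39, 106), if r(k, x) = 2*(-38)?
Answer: 17125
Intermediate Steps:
r(k, x) = -76
17201 + r(-1*39, 106) = 17201 - 76 = 17125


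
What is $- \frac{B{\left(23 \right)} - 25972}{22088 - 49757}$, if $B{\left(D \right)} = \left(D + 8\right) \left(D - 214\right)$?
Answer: $- \frac{10631}{9223} \approx -1.1527$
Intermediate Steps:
$B{\left(D \right)} = \left(-214 + D\right) \left(8 + D\right)$ ($B{\left(D \right)} = \left(8 + D\right) \left(-214 + D\right) = \left(-214 + D\right) \left(8 + D\right)$)
$- \frac{B{\left(23 \right)} - 25972}{22088 - 49757} = - \frac{\left(-1712 + 23^{2} - 4738\right) - 25972}{22088 - 49757} = - \frac{\left(-1712 + 529 - 4738\right) - 25972}{-27669} = - \frac{\left(-5921 - 25972\right) \left(-1\right)}{27669} = - \frac{\left(-31893\right) \left(-1\right)}{27669} = \left(-1\right) \frac{10631}{9223} = - \frac{10631}{9223}$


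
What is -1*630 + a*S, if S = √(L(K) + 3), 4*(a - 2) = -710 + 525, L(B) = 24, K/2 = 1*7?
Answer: -630 - 531*√3/4 ≈ -859.93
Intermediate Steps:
K = 14 (K = 2*(1*7) = 2*7 = 14)
a = -177/4 (a = 2 + (-710 + 525)/4 = 2 + (¼)*(-185) = 2 - 185/4 = -177/4 ≈ -44.250)
S = 3*√3 (S = √(24 + 3) = √27 = 3*√3 ≈ 5.1962)
-1*630 + a*S = -1*630 - 531*√3/4 = -630 - 531*√3/4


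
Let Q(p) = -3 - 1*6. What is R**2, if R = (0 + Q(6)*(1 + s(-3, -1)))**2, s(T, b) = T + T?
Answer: 4100625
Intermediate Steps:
Q(p) = -9 (Q(p) = -3 - 6 = -9)
s(T, b) = 2*T
R = 2025 (R = (0 - 9*(1 + 2*(-3)))**2 = (0 - 9*(1 - 6))**2 = (0 - 9*(-5))**2 = (0 + 45)**2 = 45**2 = 2025)
R**2 = 2025**2 = 4100625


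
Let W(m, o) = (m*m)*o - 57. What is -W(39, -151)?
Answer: 229728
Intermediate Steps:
W(m, o) = -57 + o*m² (W(m, o) = m²*o - 57 = o*m² - 57 = -57 + o*m²)
-W(39, -151) = -(-57 - 151*39²) = -(-57 - 151*1521) = -(-57 - 229671) = -1*(-229728) = 229728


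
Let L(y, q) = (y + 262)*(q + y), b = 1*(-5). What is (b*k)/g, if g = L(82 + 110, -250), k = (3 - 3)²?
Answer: 0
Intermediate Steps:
b = -5
L(y, q) = (262 + y)*(q + y)
k = 0 (k = 0² = 0)
g = -26332 (g = (82 + 110)² + 262*(-250) + 262*(82 + 110) - 250*(82 + 110) = 192² - 65500 + 262*192 - 250*192 = 36864 - 65500 + 50304 - 48000 = -26332)
(b*k)/g = -5*0/(-26332) = 0*(-1/26332) = 0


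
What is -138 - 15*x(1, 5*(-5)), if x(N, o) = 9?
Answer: -273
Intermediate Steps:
-138 - 15*x(1, 5*(-5)) = -138 - 15*9 = -138 - 135 = -273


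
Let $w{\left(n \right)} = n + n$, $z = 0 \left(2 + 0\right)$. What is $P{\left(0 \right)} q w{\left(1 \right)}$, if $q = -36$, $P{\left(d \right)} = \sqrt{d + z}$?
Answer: $0$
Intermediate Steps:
$z = 0$ ($z = 0 \cdot 2 = 0$)
$w{\left(n \right)} = 2 n$
$P{\left(d \right)} = \sqrt{d}$ ($P{\left(d \right)} = \sqrt{d + 0} = \sqrt{d}$)
$P{\left(0 \right)} q w{\left(1 \right)} = \sqrt{0} \left(-36\right) 2 \cdot 1 = 0 \left(-36\right) 2 = 0 \cdot 2 = 0$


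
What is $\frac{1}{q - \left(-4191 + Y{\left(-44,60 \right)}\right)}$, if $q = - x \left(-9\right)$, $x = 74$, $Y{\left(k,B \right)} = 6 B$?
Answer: $\frac{1}{4497} \approx 0.00022237$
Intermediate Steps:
$q = 666$ ($q = - 74 \left(-9\right) = \left(-1\right) \left(-666\right) = 666$)
$\frac{1}{q - \left(-4191 + Y{\left(-44,60 \right)}\right)} = \frac{1}{666 + \left(4191 - 6 \cdot 60\right)} = \frac{1}{666 + \left(4191 - 360\right)} = \frac{1}{666 + 3831} = \frac{1}{4497}$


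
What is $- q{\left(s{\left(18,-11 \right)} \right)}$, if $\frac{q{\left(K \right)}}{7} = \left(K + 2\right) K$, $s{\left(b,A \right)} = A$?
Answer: $-693$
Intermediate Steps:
$q{\left(K \right)} = 7 K \left(2 + K\right)$ ($q{\left(K \right)} = 7 \left(K + 2\right) K = 7 \left(2 + K\right) K = 7 K \left(2 + K\right)$)
$- q{\left(s{\left(18,-11 \right)} \right)} = - 7 \left(-11\right) \left(2 - 11\right) = - 7 \left(-11\right) \left(-9\right) = \left(-1\right) 693 = -693$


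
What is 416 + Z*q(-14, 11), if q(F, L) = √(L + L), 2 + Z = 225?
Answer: 416 + 223*√22 ≈ 1462.0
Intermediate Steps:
Z = 223 (Z = -2 + 225 = 223)
q(F, L) = √2*√L (q(F, L) = √(2*L) = √2*√L)
416 + Z*q(-14, 11) = 416 + 223*(√2*√11) = 416 + 223*√22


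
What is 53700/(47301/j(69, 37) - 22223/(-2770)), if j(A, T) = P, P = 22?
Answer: 818119500/32878169 ≈ 24.883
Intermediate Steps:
j(A, T) = 22
53700/(47301/j(69, 37) - 22223/(-2770)) = 53700/(47301/22 - 22223/(-2770)) = 53700/(47301*(1/22) - 22223*(-1/2770)) = 53700/(47301/22 + 22223/2770) = 53700/(32878169/15235) = 53700*(15235/32878169) = 818119500/32878169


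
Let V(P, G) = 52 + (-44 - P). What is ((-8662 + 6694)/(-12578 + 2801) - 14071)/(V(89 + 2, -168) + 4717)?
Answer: -45856733/15102206 ≈ -3.0364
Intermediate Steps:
V(P, G) = 8 - P
((-8662 + 6694)/(-12578 + 2801) - 14071)/(V(89 + 2, -168) + 4717) = ((-8662 + 6694)/(-12578 + 2801) - 14071)/((8 - (89 + 2)) + 4717) = (-1968/(-9777) - 14071)/((8 - 1*91) + 4717) = (-1968*(-1/9777) - 14071)/((8 - 91) + 4717) = (656/3259 - 14071)/(-83 + 4717) = -45856733/3259/4634 = -45856733/3259*1/4634 = -45856733/15102206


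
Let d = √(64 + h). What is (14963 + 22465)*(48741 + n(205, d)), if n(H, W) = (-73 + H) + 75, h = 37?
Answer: 1832025744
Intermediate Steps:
d = √101 (d = √(64 + 37) = √101 ≈ 10.050)
n(H, W) = 2 + H
(14963 + 22465)*(48741 + n(205, d)) = (14963 + 22465)*(48741 + (2 + 205)) = 37428*(48741 + 207) = 37428*48948 = 1832025744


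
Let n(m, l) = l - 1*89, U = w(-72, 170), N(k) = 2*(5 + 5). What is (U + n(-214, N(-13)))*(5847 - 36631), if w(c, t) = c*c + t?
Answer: -162693440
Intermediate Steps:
N(k) = 20 (N(k) = 2*10 = 20)
w(c, t) = t + c**2 (w(c, t) = c**2 + t = t + c**2)
U = 5354 (U = 170 + (-72)**2 = 170 + 5184 = 5354)
n(m, l) = -89 + l (n(m, l) = l - 89 = -89 + l)
(U + n(-214, N(-13)))*(5847 - 36631) = (5354 + (-89 + 20))*(5847 - 36631) = (5354 - 69)*(-30784) = 5285*(-30784) = -162693440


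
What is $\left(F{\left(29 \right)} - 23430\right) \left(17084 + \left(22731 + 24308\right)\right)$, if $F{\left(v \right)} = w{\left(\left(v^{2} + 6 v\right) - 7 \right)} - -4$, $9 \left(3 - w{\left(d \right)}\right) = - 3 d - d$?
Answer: $-1473225925$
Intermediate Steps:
$w{\left(d \right)} = 3 + \frac{4 d}{9}$ ($w{\left(d \right)} = 3 - \frac{- 3 d - d}{9} = 3 - \frac{\left(-4\right) d}{9} = 3 + \frac{4 d}{9}$)
$F{\left(v \right)} = \frac{35}{9} + \frac{4 v^{2}}{9} + \frac{8 v}{3}$ ($F{\left(v \right)} = \left(3 + \frac{4 \left(\left(v^{2} + 6 v\right) - 7\right)}{9}\right) - -4 = \left(3 + \frac{4 \left(-7 + v^{2} + 6 v\right)}{9}\right) + 4 = \left(3 + \left(- \frac{28}{9} + \frac{4 v^{2}}{9} + \frac{8 v}{3}\right)\right) + 4 = \left(- \frac{1}{9} + \frac{4 v^{2}}{9} + \frac{8 v}{3}\right) + 4 = \frac{35}{9} + \frac{4 v^{2}}{9} + \frac{8 v}{3}$)
$\left(F{\left(29 \right)} - 23430\right) \left(17084 + \left(22731 + 24308\right)\right) = \left(\left(\frac{35}{9} + \frac{4 \cdot 29^{2}}{9} + \frac{8}{3} \cdot 29\right) - 23430\right) \left(17084 + \left(22731 + 24308\right)\right) = \left(\left(\frac{35}{9} + \frac{4}{9} \cdot 841 + \frac{232}{3}\right) - 23430\right) \left(17084 + 47039\right) = \left(\left(\frac{35}{9} + \frac{3364}{9} + \frac{232}{3}\right) - 23430\right) 64123 = \left(455 - 23430\right) 64123 = \left(-22975\right) 64123 = -1473225925$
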